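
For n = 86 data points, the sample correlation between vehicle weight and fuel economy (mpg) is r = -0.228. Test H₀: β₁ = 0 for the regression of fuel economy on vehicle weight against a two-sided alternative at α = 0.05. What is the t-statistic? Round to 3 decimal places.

t = r·√(n − 2)/√(1 − r²) = -0.228·√84/√0.948016 = -2.146.
df = n − 2 = 84.
Two-sided p ≈ 0.0347, which is < 0.05, so reject H₀.
There is evidence of a linear association between vehicle weight and fuel economy.

t = -2.146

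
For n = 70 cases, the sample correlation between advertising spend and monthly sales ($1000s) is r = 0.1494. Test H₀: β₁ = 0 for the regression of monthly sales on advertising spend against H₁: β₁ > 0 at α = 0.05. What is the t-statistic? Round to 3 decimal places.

t = 1.246

t = r·√(n − 2)/√(1 − r²) = 0.1494·√68/√0.97768 = 1.246.
df = n − 2 = 68.
One-sided p ≈ 0.1085, which is ≥ 0.05, so fail to reject H₀.
The data do not give significant evidence of a linear association between advertising spend and monthly sales.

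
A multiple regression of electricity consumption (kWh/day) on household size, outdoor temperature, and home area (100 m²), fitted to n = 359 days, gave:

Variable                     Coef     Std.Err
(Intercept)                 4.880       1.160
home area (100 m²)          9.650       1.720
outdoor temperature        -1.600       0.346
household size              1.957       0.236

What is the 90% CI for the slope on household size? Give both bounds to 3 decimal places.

Read off: b = 1.957, SE = 0.236 for household size.
df = n − k − 1 = 359 − 3 − 1 = 355.
t* = t_{0.05, 355} = 1.649157.
Margin = t* × SE = 1.649157 × 0.236 = 0.38920.
CI: 1.957 ± 0.38920 → (1.568, 2.346).

(1.568, 2.346)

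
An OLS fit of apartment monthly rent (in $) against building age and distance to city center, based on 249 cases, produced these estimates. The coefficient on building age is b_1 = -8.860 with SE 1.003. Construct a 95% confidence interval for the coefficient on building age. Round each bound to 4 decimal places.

df = n − k − 1 = 249 − 2 − 1 = 246.
t* = t_{0.025, 246} = 1.969654.
Margin = t* × SE = 1.969654 × 1.003 = 1.975563.
CI: -8.860 ± 1.975563 → (-10.8356, -6.8844).
With 95% confidence, each one-unit increase in building age is associated with a change of between -10.8356 and -6.8844 $ in apartment monthly rent, holding the other predictors fixed.

(-10.8356, -6.8844)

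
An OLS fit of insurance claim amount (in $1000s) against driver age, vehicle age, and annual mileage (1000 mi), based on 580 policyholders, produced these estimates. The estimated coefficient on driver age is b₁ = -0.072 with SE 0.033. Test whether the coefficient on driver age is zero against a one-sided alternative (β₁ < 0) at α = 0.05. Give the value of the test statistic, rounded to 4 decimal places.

H₀: β₁ = 0 vs H₁: β₁ < 0.
t = (b₁ − β₁⁰)/SE = -0.072 / 0.033 = -2.1818.
df = n − k − 1 = 580 − 3 − 1 = 576.
One-sided p ≈ 0.0148, which is < 0.05, so reject H₀.
There is evidence that the true slope on driver age is negative, holding the other predictors fixed.

t = -2.1818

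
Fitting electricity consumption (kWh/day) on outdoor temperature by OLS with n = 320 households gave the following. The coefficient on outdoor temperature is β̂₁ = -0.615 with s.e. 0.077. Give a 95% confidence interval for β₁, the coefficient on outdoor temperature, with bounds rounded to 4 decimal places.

df = n − 2 = 320 − 2 = 318.
t* = t_{0.025, 318} = 1.967452.
Margin = t* × SE = 1.967452 × 0.077 = 0.151494.
CI: -0.615 ± 0.151494 → (-0.7665, -0.4635).
With 95% confidence, each one-unit increase in outdoor temperature is associated with a change of between -0.7665 and -0.4635 kWh/day in electricity consumption.

(-0.7665, -0.4635)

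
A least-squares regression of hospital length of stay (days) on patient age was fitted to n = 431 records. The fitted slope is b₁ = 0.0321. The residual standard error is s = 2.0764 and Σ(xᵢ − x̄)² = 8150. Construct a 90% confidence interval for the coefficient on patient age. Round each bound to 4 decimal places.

SE(b₁) = s/√Sₓₓ = 2.0764/√8150 = 0.0230002.
df = n − 2 = 429.
t* = t_{0.05, 429} = 1.648413.
Margin = t* × SE = 1.648413 × 0.0230002 = 0.037914.
CI: 0.0321 ± 0.037914 → (-0.0058, 0.0700).
With 90% confidence, each one-unit increase in patient age is associated with a change of between -0.0058 and 0.0700 days in hospital length of stay.

(-0.0058, 0.0700)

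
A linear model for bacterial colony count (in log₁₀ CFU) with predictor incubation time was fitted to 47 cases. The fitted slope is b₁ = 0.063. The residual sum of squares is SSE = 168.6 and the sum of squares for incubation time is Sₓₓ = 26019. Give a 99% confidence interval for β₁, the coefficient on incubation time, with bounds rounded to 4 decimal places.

(0.0307, 0.0953)

MSE = SSE/(n − 2) = 168.6/45 = 3.74667.
SE(b₁) = √(MSE/Sₓₓ) = √(3.74667/26019) = 0.0119999.
df = n − 2 = 45.
t* = t_{0.005, 45} = 2.689585.
Margin = t* × SE = 2.689585 × 0.0119999 = 0.032275.
CI: 0.063 ± 0.032275 → (0.0307, 0.0953).
With 99% confidence, each one-unit increase in incubation time is associated with a change of between 0.0307 and 0.0953 log₁₀ CFU in bacterial colony count.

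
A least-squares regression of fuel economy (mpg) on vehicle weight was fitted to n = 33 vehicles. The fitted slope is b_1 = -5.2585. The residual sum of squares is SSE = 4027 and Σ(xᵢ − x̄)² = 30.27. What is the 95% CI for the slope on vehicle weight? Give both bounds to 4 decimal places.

MSE = SSE/(n − 2) = 4027/31 = 129.903.
SE(b_1) = √(MSE/Sₓₓ) = √(129.903/30.27) = 2.07159.
df = n − 2 = 31.
t* = t_{0.025, 31} = 2.039513.
Margin = t* × SE = 2.039513 × 2.07159 = 4.225035.
CI: -5.2585 ± 4.225035 → (-9.4835, -1.0335).
With 95% confidence, each one-unit increase in vehicle weight is associated with a change of between -9.4835 and -1.0335 mpg in fuel economy.

(-9.4835, -1.0335)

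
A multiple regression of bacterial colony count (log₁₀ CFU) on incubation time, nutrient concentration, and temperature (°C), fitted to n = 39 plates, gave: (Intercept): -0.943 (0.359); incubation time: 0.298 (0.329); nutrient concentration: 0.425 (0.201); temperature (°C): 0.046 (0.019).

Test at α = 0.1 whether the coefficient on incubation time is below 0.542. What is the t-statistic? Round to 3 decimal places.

Read off: b = 0.298, SE = 0.329 for incubation time.
H₀: β₁ = 0.542 vs H₁: β₁ < 0.542.
t = (0.298 − 0.542) / 0.329 = -0.742.
df = n − k − 1 = 39 − 3 − 1 = 35.
One-sided p ≈ 0.2316, which is ≥ 0.1, so fail to reject H₀.
The data do not give significant evidence that the true slope on incubation time is below 0.542 log₁₀ CFU per unit, holding the other predictors fixed.

t = -0.742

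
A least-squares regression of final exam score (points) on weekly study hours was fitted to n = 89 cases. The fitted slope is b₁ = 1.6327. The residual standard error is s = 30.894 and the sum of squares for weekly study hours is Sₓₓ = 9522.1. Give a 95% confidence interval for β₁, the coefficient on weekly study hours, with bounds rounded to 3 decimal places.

(1.003, 2.262)

SE(b₁) = s/√Sₓₓ = 30.894/√9522.1 = 0.316598.
df = n − 2 = 87.
t* = t_{0.025, 87} = 1.987608.
Margin = t* × SE = 1.987608 × 0.316598 = 0.62927.
CI: 1.6327 ± 0.62927 → (1.003, 2.262).
With 95% confidence, each one-unit increase in weekly study hours is associated with a change of between 1.003 and 2.262 points in final exam score.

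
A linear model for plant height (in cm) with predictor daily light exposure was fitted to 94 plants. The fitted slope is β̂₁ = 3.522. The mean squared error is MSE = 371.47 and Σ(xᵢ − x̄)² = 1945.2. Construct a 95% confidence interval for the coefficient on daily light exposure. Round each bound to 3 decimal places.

(2.654, 4.390)

SE(β̂₁) = √(MSE/Sₓₓ) = √(371.47/1945.2) = 0.436998.
df = n − 2 = 92.
t* = t_{0.025, 92} = 1.986086.
Margin = t* × SE = 1.986086 × 0.436998 = 0.86792.
CI: 3.522 ± 0.86792 → (2.654, 4.390).
With 95% confidence, each one-unit increase in daily light exposure is associated with a change of between 2.654 and 4.390 cm in plant height.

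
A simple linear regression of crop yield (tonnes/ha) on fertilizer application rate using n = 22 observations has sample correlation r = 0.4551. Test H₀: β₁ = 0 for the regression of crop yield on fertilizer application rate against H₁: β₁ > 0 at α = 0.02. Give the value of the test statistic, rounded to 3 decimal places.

t = 2.286

t = r·√(n − 2)/√(1 − r²) = 0.4551·√20/√0.792884 = 2.286.
df = n − 2 = 20.
One-sided p ≈ 0.0167, which is < 0.02, so reject H₀.
There is evidence of a linear association between fertilizer application rate and crop yield.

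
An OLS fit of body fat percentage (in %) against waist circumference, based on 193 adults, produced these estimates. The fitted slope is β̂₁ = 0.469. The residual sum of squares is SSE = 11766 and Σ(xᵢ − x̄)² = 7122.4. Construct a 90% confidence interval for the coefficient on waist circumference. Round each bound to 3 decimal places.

(0.315, 0.623)

MSE = SSE/(n − 2) = 11766/191 = 61.6021.
SE(β̂₁) = √(MSE/Sₓₓ) = √(61.6021/7122.4) = 0.0930003.
df = n − 2 = 191.
t* = t_{0.05, 191} = 1.652871.
Margin = t* × SE = 1.652871 × 0.0930003 = 0.15372.
CI: 0.469 ± 0.15372 → (0.315, 0.623).
With 90% confidence, each one-unit increase in waist circumference is associated with a change of between 0.315 and 0.623 % in body fat percentage.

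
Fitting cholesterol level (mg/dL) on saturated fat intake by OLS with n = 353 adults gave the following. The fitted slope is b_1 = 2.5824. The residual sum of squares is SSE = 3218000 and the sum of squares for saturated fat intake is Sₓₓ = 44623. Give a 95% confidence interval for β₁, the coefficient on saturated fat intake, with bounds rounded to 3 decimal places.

MSE = SSE/(n − 2) = 3218000/351 = 9168.09.
SE(b_1) = √(MSE/Sₓₓ) = √(9168.09/44623) = 0.453273.
df = n − 2 = 351.
t* = t_{0.025, 351} = 1.966746.
Margin = t* × SE = 1.966746 × 0.453273 = 0.89147.
CI: 2.5824 ± 0.89147 → (1.691, 3.474).
With 95% confidence, each one-unit increase in saturated fat intake is associated with a change of between 1.691 and 3.474 mg/dL in cholesterol level.

(1.691, 3.474)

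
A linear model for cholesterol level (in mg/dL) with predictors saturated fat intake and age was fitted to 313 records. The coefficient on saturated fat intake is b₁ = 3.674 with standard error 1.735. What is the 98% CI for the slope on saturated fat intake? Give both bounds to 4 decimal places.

(-0.3832, 7.7312)

df = n − k − 1 = 313 − 2 − 1 = 310.
t* = t_{0.01, 310} = 2.338437.
Margin = t* × SE = 2.338437 × 1.735 = 4.057188.
CI: 3.674 ± 4.057188 → (-0.3832, 7.7312).
With 98% confidence, each one-unit increase in saturated fat intake is associated with a change of between -0.3832 and 7.7312 mg/dL in cholesterol level, holding the other predictors fixed.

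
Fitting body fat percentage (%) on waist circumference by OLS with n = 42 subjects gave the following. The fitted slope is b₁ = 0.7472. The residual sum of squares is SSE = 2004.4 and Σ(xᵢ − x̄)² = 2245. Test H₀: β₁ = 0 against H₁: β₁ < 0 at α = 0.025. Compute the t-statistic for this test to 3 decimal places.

t = 5.001

MSE = SSE/(n − 2) = 2004.4/40 = 50.11.
SE(b₁) = √(MSE/Sₓₓ) = √(50.11/2245) = 0.149401.
t = 0.7472 / 0.149401 = 5.001.
df = n − 2 = 40.
One-sided p ≈ 1.0000, which is ≥ 0.025, so fail to reject H₀.
The data do not give significant evidence that the true slope on waist circumference is negative.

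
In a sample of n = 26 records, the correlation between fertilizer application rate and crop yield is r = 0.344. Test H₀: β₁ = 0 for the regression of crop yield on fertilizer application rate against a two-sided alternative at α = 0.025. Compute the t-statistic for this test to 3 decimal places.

t = 1.795

t = r·√(n − 2)/√(1 − r²) = 0.344·√24/√0.881664 = 1.795.
df = n − 2 = 24.
Two-sided p ≈ 0.0853, which is ≥ 0.025, so fail to reject H₀.
The data do not give significant evidence of a linear association between fertilizer application rate and crop yield.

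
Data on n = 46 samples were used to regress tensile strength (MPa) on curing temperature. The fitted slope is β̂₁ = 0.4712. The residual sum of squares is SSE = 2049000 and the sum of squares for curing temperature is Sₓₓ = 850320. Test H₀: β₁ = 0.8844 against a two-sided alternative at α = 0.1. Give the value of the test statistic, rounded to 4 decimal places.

MSE = SSE/(n − 2) = 2049000/44 = 46568.2.
SE(β̂₁) = √(MSE/Sₓₓ) = √(46568.2/850320) = 0.23402.
t = (0.4712 − 0.8844) / 0.23402 = -1.7657.
df = n − 2 = 44.
Two-sided p ≈ 0.0844, which is < 0.1, so reject H₀.
There is evidence that the true slope on curing temperature differs from 0.8844 MPa per unit.

t = -1.7657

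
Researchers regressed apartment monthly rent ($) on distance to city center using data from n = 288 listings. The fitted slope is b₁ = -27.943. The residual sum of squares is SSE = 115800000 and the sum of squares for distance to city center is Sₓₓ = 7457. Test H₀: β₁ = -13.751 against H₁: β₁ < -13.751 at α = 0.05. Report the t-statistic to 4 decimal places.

t = -1.9260

MSE = SSE/(n − 2) = 115800000/286 = 404895.
SE(b₁) = √(MSE/Sₓₓ) = √(404895/7457) = 7.36867.
t = (-27.943 − (-13.751)) / 7.36867 = -1.9260.
df = n − 2 = 286.
One-sided p ≈ 0.0275, which is < 0.05, so reject H₀.
There is evidence that the true slope on distance to city center is below -13.751 $ per unit.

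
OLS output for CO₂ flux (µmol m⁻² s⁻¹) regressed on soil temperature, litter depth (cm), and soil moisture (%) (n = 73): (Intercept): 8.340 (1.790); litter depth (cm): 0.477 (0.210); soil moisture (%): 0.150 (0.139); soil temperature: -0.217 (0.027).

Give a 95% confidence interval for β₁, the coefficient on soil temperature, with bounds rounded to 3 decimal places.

(-0.271, -0.163)

Read off: b = -0.217, SE = 0.027 for soil temperature.
df = n − k − 1 = 73 − 3 − 1 = 69.
t* = t_{0.025, 69} = 1.994945.
Margin = t* × SE = 1.994945 × 0.027 = 0.05386.
CI: -0.217 ± 0.05386 → (-0.271, -0.163).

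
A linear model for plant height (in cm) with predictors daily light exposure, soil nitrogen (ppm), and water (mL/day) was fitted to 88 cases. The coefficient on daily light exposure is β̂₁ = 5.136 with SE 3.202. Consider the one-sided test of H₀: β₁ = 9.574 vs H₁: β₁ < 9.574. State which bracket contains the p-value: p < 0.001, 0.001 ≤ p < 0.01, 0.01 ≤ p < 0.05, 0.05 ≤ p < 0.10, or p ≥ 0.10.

t = (5.136 − 9.574) / 3.202 = -1.386.
df = n − k − 1 = 88 − 3 − 1 = 84.
One-sided p = P(T_{84} < t) ≈ 0.0847.
So 0.05 ≤ p < 0.10.

0.05 ≤ p < 0.10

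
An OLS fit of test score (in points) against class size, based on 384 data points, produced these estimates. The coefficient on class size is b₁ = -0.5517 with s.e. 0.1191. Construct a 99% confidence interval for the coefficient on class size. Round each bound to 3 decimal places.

(-0.860, -0.243)

df = n − 2 = 384 − 2 = 382.
t* = t_{0.005, 382} = 2.588761.
Margin = t* × SE = 2.588761 × 0.1191 = 0.30832.
CI: -0.5517 ± 0.30832 → (-0.860, -0.243).
With 99% confidence, each one-unit increase in class size is associated with a change of between -0.860 and -0.243 points in test score.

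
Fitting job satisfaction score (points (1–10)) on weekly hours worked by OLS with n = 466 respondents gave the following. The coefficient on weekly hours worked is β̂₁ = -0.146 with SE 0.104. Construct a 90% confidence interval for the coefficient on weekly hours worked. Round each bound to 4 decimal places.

df = n − 2 = 466 − 2 = 464.
t* = t_{0.05, 464} = 1.648144.
Margin = t* × SE = 1.648144 × 0.104 = 0.171407.
CI: -0.146 ± 0.171407 → (-0.3174, 0.0254).
With 90% confidence, each one-unit increase in weekly hours worked is associated with a change of between -0.3174 and 0.0254 points (1–10) in job satisfaction score.

(-0.3174, 0.0254)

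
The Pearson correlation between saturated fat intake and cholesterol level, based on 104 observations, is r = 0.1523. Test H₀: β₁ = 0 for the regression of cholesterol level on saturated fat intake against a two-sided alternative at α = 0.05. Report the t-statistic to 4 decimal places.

t = 1.5563

t = r·√(n − 2)/√(1 − r²) = 0.1523·√102/√0.976805 = 1.5563.
df = n − 2 = 102.
Two-sided p ≈ 0.1227, which is ≥ 0.05, so fail to reject H₀.
The data do not give significant evidence of a linear association between saturated fat intake and cholesterol level.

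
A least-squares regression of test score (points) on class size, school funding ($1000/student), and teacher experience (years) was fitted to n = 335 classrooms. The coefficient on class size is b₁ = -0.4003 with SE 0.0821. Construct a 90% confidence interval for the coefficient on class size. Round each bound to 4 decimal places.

df = n − k − 1 = 335 − 3 − 1 = 331.
t* = t_{0.05, 331} = 1.64947.
Margin = t* × SE = 1.64947 × 0.0821 = 0.135421.
CI: -0.4003 ± 0.135421 → (-0.5357, -0.2649).
With 90% confidence, each one-unit increase in class size is associated with a change of between -0.5357 and -0.2649 points in test score, holding the other predictors fixed.

(-0.5357, -0.2649)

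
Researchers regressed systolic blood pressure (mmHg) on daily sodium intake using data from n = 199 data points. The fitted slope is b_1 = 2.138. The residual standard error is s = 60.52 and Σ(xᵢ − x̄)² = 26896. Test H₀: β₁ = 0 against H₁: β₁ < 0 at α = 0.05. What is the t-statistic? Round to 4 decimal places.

t = 5.7937

SE(b_1) = s/√Sₓₓ = 60.52/√26896 = 0.369024.
t = 2.138 / 0.369024 = 5.7937.
df = n − 2 = 197.
One-sided p ≈ 1.0000, which is ≥ 0.05, so fail to reject H₀.
The data do not give significant evidence that the true slope on daily sodium intake is negative.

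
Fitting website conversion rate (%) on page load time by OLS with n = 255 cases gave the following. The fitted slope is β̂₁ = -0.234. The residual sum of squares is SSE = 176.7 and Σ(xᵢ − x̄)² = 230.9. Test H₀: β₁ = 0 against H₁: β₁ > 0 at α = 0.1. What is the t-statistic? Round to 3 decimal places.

MSE = SSE/(n − 2) = 176.7/253 = 0.698419.
SE(β̂₁) = √(MSE/Sₓₓ) = √(0.698419/230.9) = 0.0549979.
t = -0.234 / 0.0549979 = -4.255.
df = n − 2 = 253.
One-sided p ≈ 1.0000, which is ≥ 0.1, so fail to reject H₀.
The data do not give significant evidence that the true slope on page load time is positive.

t = -4.255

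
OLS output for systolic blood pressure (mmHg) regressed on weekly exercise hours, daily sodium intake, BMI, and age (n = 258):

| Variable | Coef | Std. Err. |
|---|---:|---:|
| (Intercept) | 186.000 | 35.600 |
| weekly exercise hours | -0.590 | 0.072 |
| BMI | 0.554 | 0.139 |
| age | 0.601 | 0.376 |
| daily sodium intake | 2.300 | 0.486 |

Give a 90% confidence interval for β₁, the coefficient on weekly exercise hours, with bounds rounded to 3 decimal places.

Read off: b = -0.590, SE = 0.072 for weekly exercise hours.
df = n − k − 1 = 258 − 4 − 1 = 253.
t* = t_{0.05, 253} = 1.650899.
Margin = t* × SE = 1.650899 × 0.072 = 0.11886.
CI: -0.590 ± 0.11886 → (-0.709, -0.471).

(-0.709, -0.471)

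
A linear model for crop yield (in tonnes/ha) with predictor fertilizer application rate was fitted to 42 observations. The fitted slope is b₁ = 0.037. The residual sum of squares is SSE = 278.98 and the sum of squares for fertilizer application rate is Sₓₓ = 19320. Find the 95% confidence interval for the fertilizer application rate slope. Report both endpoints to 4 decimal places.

(-0.0014, 0.0754)

MSE = SSE/(n − 2) = 278.98/40 = 6.9745.
SE(b₁) = √(MSE/Sₓₓ) = √(6.9745/19320) = 0.019.
df = n − 2 = 40.
t* = t_{0.025, 40} = 2.021075.
Margin = t* × SE = 2.021075 × 0.019 = 0.038400.
CI: 0.037 ± 0.038400 → (-0.0014, 0.0754).
With 95% confidence, each one-unit increase in fertilizer application rate is associated with a change of between -0.0014 and 0.0754 tonnes/ha in crop yield.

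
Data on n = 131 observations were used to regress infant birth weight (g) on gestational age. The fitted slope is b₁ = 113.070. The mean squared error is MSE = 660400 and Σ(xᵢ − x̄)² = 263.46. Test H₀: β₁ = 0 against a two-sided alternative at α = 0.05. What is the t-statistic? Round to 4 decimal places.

SE(b₁) = √(MSE/Sₓₓ) = √(660400/263.46) = 50.0664.
t = 113.070 / 50.0664 = 2.2584.
df = n − 2 = 129.
Two-sided p ≈ 0.0256, which is < 0.05, so reject H₀.
There is evidence that gestational age is associated with infant birth weight.

t = 2.2584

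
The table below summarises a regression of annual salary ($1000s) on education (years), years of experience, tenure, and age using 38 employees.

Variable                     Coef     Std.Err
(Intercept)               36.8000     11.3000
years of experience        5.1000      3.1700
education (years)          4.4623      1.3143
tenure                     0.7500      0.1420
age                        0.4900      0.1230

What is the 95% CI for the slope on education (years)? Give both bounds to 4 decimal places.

Read off: b = 4.4623, SE = 1.3143 for education (years).
df = n − k − 1 = 38 − 4 − 1 = 33.
t* = t_{0.025, 33} = 2.034515.
Margin = t* × SE = 2.034515 × 1.3143 = 2.673963.
CI: 4.4623 ± 2.673963 → (1.7883, 7.1363).

(1.7883, 7.1363)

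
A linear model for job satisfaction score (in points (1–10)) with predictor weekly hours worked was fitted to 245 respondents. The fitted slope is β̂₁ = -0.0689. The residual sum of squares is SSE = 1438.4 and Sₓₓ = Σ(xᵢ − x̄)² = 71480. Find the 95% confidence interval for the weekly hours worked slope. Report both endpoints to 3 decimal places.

MSE = SSE/(n − 2) = 1438.4/243 = 5.91934.
SE(β̂₁) = √(MSE/Sₓₓ) = √(5.91934/71480) = 0.00910006.
df = n − 2 = 243.
t* = t_{0.025, 243} = 1.969774.
Margin = t* × SE = 1.969774 × 0.00910006 = 0.01793.
CI: -0.0689 ± 0.01793 → (-0.087, -0.051).
With 95% confidence, each one-unit increase in weekly hours worked is associated with a change of between -0.087 and -0.051 points (1–10) in job satisfaction score.

(-0.087, -0.051)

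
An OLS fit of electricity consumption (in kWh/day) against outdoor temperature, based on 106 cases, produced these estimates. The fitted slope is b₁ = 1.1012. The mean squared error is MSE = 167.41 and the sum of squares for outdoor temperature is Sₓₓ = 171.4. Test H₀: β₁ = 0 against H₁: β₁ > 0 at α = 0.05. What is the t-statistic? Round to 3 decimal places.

t = 1.114

SE(b₁) = √(MSE/Sₓₓ) = √(167.41/171.4) = 0.988292.
t = 1.1012 / 0.988292 = 1.114.
df = n − 2 = 104.
One-sided p ≈ 0.1339, which is ≥ 0.05, so fail to reject H₀.
The data do not give significant evidence that the true slope on outdoor temperature is positive.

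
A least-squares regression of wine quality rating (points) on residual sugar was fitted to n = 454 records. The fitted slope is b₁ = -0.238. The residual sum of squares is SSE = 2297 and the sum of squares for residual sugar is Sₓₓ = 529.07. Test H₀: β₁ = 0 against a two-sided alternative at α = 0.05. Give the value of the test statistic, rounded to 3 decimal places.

MSE = SSE/(n − 2) = 2297/452 = 5.08186.
SE(b₁) = √(MSE/Sₓₓ) = √(5.08186/529.07) = 0.0980065.
t = -0.238 / 0.0980065 = -2.428.
df = n − 2 = 452.
Two-sided p ≈ 0.0156, which is < 0.05, so reject H₀.
There is evidence that residual sugar is associated with wine quality rating.

t = -2.428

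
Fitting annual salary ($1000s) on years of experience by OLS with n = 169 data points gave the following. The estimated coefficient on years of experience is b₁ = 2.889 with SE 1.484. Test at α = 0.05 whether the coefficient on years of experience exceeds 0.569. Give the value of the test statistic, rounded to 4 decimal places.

H₀: β₁ = 0.569 vs H₁: β₁ > 0.569.
t = (b₁ − β₁⁰)/SE = (2.889 − 0.569) / 1.484 = 1.5633.
df = n − 2 = 169 − 2 = 167.
One-sided p ≈ 0.0599, which is ≥ 0.05, so fail to reject H₀.
The data do not give significant evidence that the true slope on years of experience exceeds 0.569 $1000s per unit.

t = 1.5633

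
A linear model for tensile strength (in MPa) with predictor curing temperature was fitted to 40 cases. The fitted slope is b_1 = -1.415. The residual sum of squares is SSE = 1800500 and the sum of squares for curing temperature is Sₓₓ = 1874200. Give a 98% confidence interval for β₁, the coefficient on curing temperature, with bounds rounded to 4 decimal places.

MSE = SSE/(n − 2) = 1800500/38 = 47381.6.
SE(b_1) = √(MSE/Sₓₓ) = √(47381.6/1874200) = 0.159.
df = n − 2 = 38.
t* = t_{0.01, 38} = 2.428568.
Margin = t* × SE = 2.428568 × 0.159 = 0.386142.
CI: -1.415 ± 0.386142 → (-1.8011, -1.0289).
With 98% confidence, each one-unit increase in curing temperature is associated with a change of between -1.8011 and -1.0289 MPa in tensile strength.

(-1.8011, -1.0289)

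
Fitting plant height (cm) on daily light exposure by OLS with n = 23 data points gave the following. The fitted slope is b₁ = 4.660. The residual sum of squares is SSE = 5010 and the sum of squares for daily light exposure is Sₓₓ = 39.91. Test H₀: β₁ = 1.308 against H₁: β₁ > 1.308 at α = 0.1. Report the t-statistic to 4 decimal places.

MSE = SSE/(n − 2) = 5010/21 = 238.571.
SE(b₁) = √(MSE/Sₓₓ) = √(238.571/39.91) = 2.44494.
t = (4.660 − 1.308) / 2.44494 = 1.3710.
df = n − 2 = 21.
One-sided p ≈ 0.0924, which is < 0.1, so reject H₀.
There is evidence that the true slope on daily light exposure exceeds 1.308 cm per unit.

t = 1.3710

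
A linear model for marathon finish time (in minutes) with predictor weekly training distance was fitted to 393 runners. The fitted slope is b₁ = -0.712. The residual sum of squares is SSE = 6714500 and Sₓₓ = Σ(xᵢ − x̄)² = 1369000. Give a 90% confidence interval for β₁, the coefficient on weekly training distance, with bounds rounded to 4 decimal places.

(-0.8967, -0.5273)

MSE = SSE/(n − 2) = 6714500/391 = 17172.6.
SE(b₁) = √(MSE/Sₓₓ) = √(17172.6/1369000) = 0.112.
df = n − 2 = 391.
t* = t_{0.05, 391} = 1.64876.
Margin = t* × SE = 1.64876 × 0.112 = 0.184661.
CI: -0.712 ± 0.184661 → (-0.8967, -0.5273).
With 90% confidence, each one-unit increase in weekly training distance is associated with a change of between -0.8967 and -0.5273 minutes in marathon finish time.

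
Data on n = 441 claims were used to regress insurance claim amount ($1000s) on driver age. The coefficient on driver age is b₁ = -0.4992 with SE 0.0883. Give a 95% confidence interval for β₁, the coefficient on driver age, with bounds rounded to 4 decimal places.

(-0.6727, -0.3257)

df = n − 2 = 441 − 2 = 439.
t* = t_{0.025, 439} = 1.965382.
Margin = t* × SE = 1.965382 × 0.0883 = 0.173543.
CI: -0.4992 ± 0.173543 → (-0.6727, -0.3257).
With 95% confidence, each one-unit increase in driver age is associated with a change of between -0.6727 and -0.3257 $1000s in insurance claim amount.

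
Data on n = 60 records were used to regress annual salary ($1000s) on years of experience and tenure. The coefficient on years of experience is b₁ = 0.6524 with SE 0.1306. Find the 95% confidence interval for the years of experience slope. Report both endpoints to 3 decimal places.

(0.391, 0.914)

df = n − k − 1 = 60 − 2 − 1 = 57.
t* = t_{0.025, 57} = 2.002465.
Margin = t* × SE = 2.002465 × 0.1306 = 0.26152.
CI: 0.6524 ± 0.26152 → (0.391, 0.914).
With 95% confidence, each one-unit increase in years of experience is associated with a change of between 0.391 and 0.914 $1000s in annual salary, holding the other predictors fixed.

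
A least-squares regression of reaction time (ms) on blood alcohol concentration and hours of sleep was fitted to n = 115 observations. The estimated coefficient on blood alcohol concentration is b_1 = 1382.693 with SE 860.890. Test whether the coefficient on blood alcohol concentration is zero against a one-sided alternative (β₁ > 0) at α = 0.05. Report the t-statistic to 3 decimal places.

t = 1.606

H₀: β₁ = 0 vs H₁: β₁ > 0.
t = (b_1 − β₁⁰)/SE = 1382.693 / 860.890 = 1.606.
df = n − k − 1 = 115 − 2 − 1 = 112.
One-sided p ≈ 0.0555, which is ≥ 0.05, so fail to reject H₀.
The data do not give significant evidence that the true slope on blood alcohol concentration is positive, holding the other predictors fixed.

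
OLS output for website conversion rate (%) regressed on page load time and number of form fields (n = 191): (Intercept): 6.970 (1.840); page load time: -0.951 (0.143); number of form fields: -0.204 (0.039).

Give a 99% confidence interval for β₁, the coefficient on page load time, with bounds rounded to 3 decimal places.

(-1.323, -0.579)

Read off: b = -0.951, SE = 0.143 for page load time.
df = n − k − 1 = 191 − 2 − 1 = 188.
t* = t_{0.005, 188} = 2.602233.
Margin = t* × SE = 2.602233 × 0.143 = 0.37212.
CI: -0.951 ± 0.37212 → (-1.323, -0.579).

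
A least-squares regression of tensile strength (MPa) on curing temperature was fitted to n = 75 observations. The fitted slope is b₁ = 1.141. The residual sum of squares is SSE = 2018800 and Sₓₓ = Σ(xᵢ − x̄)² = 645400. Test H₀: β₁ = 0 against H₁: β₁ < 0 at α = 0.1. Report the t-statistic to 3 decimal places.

t = 5.512

MSE = SSE/(n − 2) = 2018800/73 = 27654.8.
SE(b₁) = √(MSE/Sₓₓ) = √(27654.8/645400) = 0.207.
t = 1.141 / 0.207 = 5.512.
df = n − 2 = 73.
One-sided p ≈ 1.0000, which is ≥ 0.1, so fail to reject H₀.
The data do not give significant evidence that the true slope on curing temperature is negative.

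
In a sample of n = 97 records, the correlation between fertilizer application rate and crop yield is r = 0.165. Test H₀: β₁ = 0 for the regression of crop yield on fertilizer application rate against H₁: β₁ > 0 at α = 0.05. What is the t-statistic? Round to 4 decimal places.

t = r·√(n − 2)/√(1 − r²) = 0.165·√95/√0.972775 = 1.6306.
df = n − 2 = 95.
One-sided p ≈ 0.0531, which is ≥ 0.05, so fail to reject H₀.
The data do not give significant evidence of a linear association between fertilizer application rate and crop yield.

t = 1.6306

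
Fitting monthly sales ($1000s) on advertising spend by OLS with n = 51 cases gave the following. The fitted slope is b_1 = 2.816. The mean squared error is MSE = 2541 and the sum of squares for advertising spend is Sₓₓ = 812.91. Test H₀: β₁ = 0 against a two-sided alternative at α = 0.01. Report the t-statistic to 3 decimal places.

SE(b_1) = √(MSE/Sₓₓ) = √(2541/812.91) = 1.768.
t = 2.816 / 1.768 = 1.593.
df = n − 2 = 49.
Two-sided p ≈ 0.1176, which is ≥ 0.01, so fail to reject H₀.
The data do not give significant evidence of an association between advertising spend and monthly sales.

t = 1.593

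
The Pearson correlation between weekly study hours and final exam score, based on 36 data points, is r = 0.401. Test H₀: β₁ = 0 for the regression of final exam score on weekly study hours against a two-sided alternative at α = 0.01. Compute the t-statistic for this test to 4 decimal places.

t = r·√(n − 2)/√(1 − r²) = 0.401·√34/√0.839199 = 2.5524.
df = n − 2 = 34.
Two-sided p ≈ 0.0154, which is ≥ 0.01, so fail to reject H₀.
The data do not give significant evidence of a linear association between weekly study hours and final exam score.

t = 2.5524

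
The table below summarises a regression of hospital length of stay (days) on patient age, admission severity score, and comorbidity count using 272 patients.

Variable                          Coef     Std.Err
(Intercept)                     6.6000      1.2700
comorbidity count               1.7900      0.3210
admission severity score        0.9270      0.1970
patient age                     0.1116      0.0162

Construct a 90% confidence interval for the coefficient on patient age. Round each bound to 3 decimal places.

Read off: b = 0.1116, SE = 0.0162 for patient age.
df = n − k − 1 = 272 − 3 − 1 = 268.
t* = t_{0.05, 268} = 1.650559.
Margin = t* × SE = 1.650559 × 0.0162 = 0.02674.
CI: 0.1116 ± 0.02674 → (0.085, 0.138).

(0.085, 0.138)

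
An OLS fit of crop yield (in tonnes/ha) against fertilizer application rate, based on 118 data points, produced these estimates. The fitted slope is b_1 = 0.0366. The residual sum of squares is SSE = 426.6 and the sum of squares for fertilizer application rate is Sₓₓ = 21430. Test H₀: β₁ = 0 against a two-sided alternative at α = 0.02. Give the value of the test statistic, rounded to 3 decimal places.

MSE = SSE/(n − 2) = 426.6/116 = 3.67759.
SE(b_1) = √(MSE/Sₓₓ) = √(3.67759/21430) = 0.0131.
t = 0.0366 / 0.0131 = 2.794.
df = n − 2 = 116.
Two-sided p ≈ 0.0061, which is < 0.02, so reject H₀.
There is evidence that fertilizer application rate is associated with crop yield.

t = 2.794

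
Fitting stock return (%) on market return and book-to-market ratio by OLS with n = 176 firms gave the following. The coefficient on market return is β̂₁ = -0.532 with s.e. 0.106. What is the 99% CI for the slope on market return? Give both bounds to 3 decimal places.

(-0.808, -0.256)

df = n − k − 1 = 176 − 2 − 1 = 173.
t* = t_{0.005, 173} = 2.604546.
Margin = t* × SE = 2.604546 × 0.106 = 0.27608.
CI: -0.532 ± 0.27608 → (-0.808, -0.256).
With 99% confidence, each one-unit increase in market return is associated with a change of between -0.808 and -0.256 % in stock return, holding the other predictors fixed.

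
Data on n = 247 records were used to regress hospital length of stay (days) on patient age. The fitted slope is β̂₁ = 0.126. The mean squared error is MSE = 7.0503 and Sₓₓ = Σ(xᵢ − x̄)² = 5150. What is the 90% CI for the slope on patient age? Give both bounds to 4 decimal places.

(0.0649, 0.1871)

SE(β̂₁) = √(MSE/Sₓₓ) = √(7.0503/5150) = 0.0369999.
df = n − 2 = 245.
t* = t_{0.05, 245} = 1.651097.
Margin = t* × SE = 1.651097 × 0.0369999 = 0.061090.
CI: 0.126 ± 0.061090 → (0.0649, 0.1871).
With 90% confidence, each one-unit increase in patient age is associated with a change of between 0.0649 and 0.1871 days in hospital length of stay.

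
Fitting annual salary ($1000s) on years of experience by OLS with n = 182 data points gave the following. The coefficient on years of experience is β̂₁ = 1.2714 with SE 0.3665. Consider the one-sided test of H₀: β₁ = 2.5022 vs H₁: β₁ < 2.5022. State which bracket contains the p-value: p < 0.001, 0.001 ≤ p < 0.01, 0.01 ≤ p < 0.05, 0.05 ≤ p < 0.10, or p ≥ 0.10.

t = (1.2714 − 2.5022) / 0.3665 = -3.358.
df = n − 2 = 182 − 2 = 180.
One-sided p = P(T_{180} < t) ≈ 0.0005.
So p < 0.001.

p < 0.001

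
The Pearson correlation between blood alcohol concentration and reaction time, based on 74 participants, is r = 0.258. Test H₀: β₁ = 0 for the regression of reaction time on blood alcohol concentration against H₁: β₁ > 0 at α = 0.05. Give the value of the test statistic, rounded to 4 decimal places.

t = 2.2659

t = r·√(n − 2)/√(1 − r²) = 0.258·√72/√0.933436 = 2.2659.
df = n − 2 = 72.
One-sided p ≈ 0.0132, which is < 0.05, so reject H₀.
There is evidence of a linear association between blood alcohol concentration and reaction time.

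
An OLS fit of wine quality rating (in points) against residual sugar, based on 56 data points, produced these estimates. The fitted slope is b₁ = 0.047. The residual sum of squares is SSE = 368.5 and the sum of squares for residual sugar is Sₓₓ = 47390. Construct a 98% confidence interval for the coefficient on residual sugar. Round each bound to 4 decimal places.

MSE = SSE/(n − 2) = 368.5/54 = 6.82407.
SE(b₁) = √(MSE/Sₓₓ) = √(6.82407/47390) = 0.0119999.
df = n − 2 = 54.
t* = t_{0.01, 54} = 2.39741.
Margin = t* × SE = 2.39741 × 0.0119999 = 0.028769.
CI: 0.047 ± 0.028769 → (0.0182, 0.0758).
With 98% confidence, each one-unit increase in residual sugar is associated with a change of between 0.0182 and 0.0758 points in wine quality rating.

(0.0182, 0.0758)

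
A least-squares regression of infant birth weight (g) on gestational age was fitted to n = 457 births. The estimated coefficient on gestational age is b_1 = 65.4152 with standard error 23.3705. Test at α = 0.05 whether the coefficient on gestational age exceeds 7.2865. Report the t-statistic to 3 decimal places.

t = 2.487

H₀: β₁ = 7.2865 vs H₁: β₁ > 7.2865.
t = (b_1 − β₁⁰)/SE = (65.4152 − 7.2865) / 23.3705 = 2.487.
df = n − 2 = 457 − 2 = 455.
One-sided p ≈ 0.0066, which is < 0.05, so reject H₀.
There is evidence that the true slope on gestational age exceeds 7.2865 g per unit.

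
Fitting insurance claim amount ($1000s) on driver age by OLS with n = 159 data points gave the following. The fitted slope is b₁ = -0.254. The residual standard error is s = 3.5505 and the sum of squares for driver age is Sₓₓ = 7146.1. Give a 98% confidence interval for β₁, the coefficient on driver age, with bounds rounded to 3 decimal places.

SE(b₁) = s/√Sₓₓ = 3.5505/√7146.1 = 0.0420005.
df = n − 2 = 157.
t* = t_{0.01, 157} = 2.350334.
Margin = t* × SE = 2.350334 × 0.0420005 = 0.09872.
CI: -0.254 ± 0.09872 → (-0.353, -0.155).
With 98% confidence, each one-unit increase in driver age is associated with a change of between -0.353 and -0.155 $1000s in insurance claim amount.

(-0.353, -0.155)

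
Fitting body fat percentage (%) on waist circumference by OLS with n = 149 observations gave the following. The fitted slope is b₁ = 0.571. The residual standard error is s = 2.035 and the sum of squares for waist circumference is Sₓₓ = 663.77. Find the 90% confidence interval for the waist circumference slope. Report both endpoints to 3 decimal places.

SE(b₁) = s/√Sₓₓ = 2.035/√663.77 = 0.078987.
df = n − 2 = 147.
t* = t_{0.05, 147} = 1.655285.
Margin = t* × SE = 1.655285 × 0.078987 = 0.13075.
CI: 0.571 ± 0.13075 → (0.440, 0.702).
With 90% confidence, each one-unit increase in waist circumference is associated with a change of between 0.440 and 0.702 % in body fat percentage.

(0.440, 0.702)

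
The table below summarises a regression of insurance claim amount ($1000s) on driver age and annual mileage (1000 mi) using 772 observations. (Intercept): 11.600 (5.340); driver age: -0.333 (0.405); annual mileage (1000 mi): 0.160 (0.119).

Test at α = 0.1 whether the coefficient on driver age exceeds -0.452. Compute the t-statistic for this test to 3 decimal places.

t = 0.294

Read off: b = -0.333, SE = 0.405 for driver age.
H₀: β₁ = -0.452 vs H₁: β₁ > -0.452.
t = (-0.333 − (-0.452)) / 0.405 = 0.294.
df = n − k − 1 = 772 − 2 − 1 = 769.
One-sided p ≈ 0.3845, which is ≥ 0.1, so fail to reject H₀.
The data do not give significant evidence that the true slope on driver age exceeds -0.452 $1000s per unit, holding the other predictors fixed.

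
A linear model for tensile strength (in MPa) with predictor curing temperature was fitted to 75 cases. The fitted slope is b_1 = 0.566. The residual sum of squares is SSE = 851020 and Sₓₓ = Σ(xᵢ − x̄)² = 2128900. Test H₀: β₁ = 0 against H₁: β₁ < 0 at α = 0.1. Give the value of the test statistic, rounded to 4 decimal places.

MSE = SSE/(n − 2) = 851020/73 = 11657.8.
SE(b_1) = √(MSE/Sₓₓ) = √(11657.8/2128900) = 0.0739998.
t = 0.566 / 0.0739998 = 7.6487.
df = n − 2 = 73.
One-sided p ≈ 1.0000, which is ≥ 0.1, so fail to reject H₀.
The data do not give significant evidence that the true slope on curing temperature is negative.

t = 7.6487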